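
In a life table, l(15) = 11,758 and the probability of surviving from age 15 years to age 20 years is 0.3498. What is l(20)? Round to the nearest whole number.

4113

l(20) = l(15) × p = 11,758 × 0.3498 = 4113.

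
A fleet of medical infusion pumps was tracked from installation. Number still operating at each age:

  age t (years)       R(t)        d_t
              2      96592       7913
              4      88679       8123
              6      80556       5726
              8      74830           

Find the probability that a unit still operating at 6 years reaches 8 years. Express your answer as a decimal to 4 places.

The conditional survival probability is R(8)/R(6) = 74830/80556 = 0.928919.

0.9289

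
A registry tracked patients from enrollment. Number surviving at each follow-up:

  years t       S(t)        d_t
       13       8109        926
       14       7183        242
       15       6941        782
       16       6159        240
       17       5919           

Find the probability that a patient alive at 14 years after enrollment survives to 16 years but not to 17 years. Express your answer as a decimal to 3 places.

0.033

This is the probability of reaching 16 but not 17, conditional on being alive at 14: (S(16) − S(17)) / S(14).
= (6159 − 5919) / 7183 = 240 / 7183 = 0.033412.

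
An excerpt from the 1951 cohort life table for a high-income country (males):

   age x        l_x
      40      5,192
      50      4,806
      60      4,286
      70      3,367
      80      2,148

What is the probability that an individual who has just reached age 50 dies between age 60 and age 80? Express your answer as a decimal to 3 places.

0.445

We want 10|20q50 = (l_60 − l_80)/l_50.
This is the probability of reaching 60 but not 80, conditional on being alive at 50: (l_60 − l_80) / l_50.
= (4,286 − 2,148) / 4,806 = 2,138 / 4,806 = 0.444861.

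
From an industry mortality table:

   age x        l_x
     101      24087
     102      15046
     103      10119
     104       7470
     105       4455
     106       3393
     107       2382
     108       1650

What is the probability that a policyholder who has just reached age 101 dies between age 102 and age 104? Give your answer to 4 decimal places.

This is the probability of reaching 102 but not 104, conditional on being alive at 101: (l_102 − l_104) / l_101.
= (15046 − 7470) / 24087 = 7576 / 24087 = 0.314527.

0.3145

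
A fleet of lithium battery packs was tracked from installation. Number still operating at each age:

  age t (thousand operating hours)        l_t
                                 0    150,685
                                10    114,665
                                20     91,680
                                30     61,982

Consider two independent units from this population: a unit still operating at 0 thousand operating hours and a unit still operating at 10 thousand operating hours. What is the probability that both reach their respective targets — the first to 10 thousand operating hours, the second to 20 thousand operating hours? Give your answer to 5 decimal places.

p₁ = l_10/l_0 = 114,665/150,685 = 0.760958; p₂ = l_20/l_10 = 91,680/114,665 = 0.799547.
P(both) = p₁ × p₂ = 0.760958 × 0.799547 = 0.608422.

0.60842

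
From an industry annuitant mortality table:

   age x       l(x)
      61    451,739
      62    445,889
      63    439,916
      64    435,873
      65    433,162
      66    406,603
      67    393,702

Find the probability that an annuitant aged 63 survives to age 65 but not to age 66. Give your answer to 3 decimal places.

0.060

This is the probability of reaching 65 but not 66, conditional on being alive at 63: (l(65) − l(66)) / l(63).
= (433,162 − 406,603) / 439,916 = 26,559 / 439,916 = 0.060373.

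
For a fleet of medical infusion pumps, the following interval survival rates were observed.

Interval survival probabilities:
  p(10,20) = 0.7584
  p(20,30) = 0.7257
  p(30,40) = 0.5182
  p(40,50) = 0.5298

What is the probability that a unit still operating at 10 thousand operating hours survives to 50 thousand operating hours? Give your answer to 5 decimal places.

P(survive 10→50) = 0.7584 × 0.7257 × 0.5182 × 0.5298.
= 0.151100.

0.15110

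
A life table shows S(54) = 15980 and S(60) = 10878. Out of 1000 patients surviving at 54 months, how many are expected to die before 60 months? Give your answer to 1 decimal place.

The relevant probability is 1 − 10878/15980 = 0.319274.
Expected number = 1000 × 0.319274 = 319.3.

319.3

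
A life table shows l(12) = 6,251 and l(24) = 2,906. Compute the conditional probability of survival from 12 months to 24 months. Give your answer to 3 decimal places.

The conditional survival probability is l(24)/l(12) = 2,906/6,251 = 0.464886.

0.465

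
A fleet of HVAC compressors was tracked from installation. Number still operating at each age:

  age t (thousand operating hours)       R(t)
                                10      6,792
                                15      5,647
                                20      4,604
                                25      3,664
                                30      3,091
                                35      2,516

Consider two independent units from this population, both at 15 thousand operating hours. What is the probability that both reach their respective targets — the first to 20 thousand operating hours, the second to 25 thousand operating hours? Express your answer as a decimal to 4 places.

p₁ = R(20)/R(15) = 4,604/5,647 = 0.815300; p₂ = R(25)/R(15) = 3,664/5,647 = 0.648840.
P(both) = p₁ × p₂ = 0.815300 × 0.648840 = 0.528999.

0.5290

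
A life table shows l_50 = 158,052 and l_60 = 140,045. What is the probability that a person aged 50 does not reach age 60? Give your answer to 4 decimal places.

P(die before 60 | alive at 50) = 1 − l_60/l_50 = 1 − 140,045/158,052 = (18,007)/158,052 = 0.113931.

0.1139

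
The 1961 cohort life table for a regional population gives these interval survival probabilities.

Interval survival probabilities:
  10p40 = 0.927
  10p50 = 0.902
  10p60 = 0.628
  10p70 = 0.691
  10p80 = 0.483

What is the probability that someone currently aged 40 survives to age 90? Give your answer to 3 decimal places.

0.175

Chaining the interval survival probabilities: 0.927 × 0.902 × 0.628 × 0.691 × 0.483.
= 0.175255.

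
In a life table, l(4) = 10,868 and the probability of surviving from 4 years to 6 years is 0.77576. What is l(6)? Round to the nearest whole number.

l(6) = l(4) × p = 10,868 × 0.77576 = 8431.

8431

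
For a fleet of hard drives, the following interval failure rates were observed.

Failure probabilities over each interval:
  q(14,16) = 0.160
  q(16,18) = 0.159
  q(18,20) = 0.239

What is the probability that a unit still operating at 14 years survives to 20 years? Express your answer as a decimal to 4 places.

Chaining the interval survival probabilities: (1 − 0.160) × (1 − 0.159) × (1 − 0.239).
= 0.840 × 0.841 × 0.761 = 0.537601.

0.5376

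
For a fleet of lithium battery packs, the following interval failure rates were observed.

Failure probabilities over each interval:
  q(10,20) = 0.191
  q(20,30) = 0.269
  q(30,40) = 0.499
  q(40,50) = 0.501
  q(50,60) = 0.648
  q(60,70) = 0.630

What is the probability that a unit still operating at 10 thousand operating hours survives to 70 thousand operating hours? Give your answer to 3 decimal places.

0.019

Chaining the interval survival probabilities: (1 − 0.191) × (1 − 0.269) × (1 − 0.499) × (1 − 0.501) × (1 − 0.648) × (1 − 0.630).
= 0.809 × 0.731 × 0.501 × 0.499 × 0.352 × 0.370 = 0.019255.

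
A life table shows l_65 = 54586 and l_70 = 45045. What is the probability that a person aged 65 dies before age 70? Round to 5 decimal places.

P(die before 70 | alive at 65) = 1 − l_70/l_65 = 1 − 45045/54586 = (9541)/54586 = 0.174788.

0.17479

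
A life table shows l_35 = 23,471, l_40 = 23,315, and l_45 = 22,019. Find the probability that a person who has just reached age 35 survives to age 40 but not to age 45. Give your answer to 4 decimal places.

We want 5|5q35 = (l_40 − l_45)/l_35.
This is the probability of reaching 40 but not 45, conditional on being alive at 35: (l_40 − l_45) / l_35.
= (23,315 − 22,019) / 23,471 = 1,296 / 23,471 = 0.055217.

0.0552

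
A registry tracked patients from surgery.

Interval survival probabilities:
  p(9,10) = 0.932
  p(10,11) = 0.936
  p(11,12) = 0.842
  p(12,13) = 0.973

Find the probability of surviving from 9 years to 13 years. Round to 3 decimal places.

Survival from 9 to 13 is the product of surviving each interval: 0.932 × 0.936 × 0.842 × 0.973.
= 0.714688.

0.715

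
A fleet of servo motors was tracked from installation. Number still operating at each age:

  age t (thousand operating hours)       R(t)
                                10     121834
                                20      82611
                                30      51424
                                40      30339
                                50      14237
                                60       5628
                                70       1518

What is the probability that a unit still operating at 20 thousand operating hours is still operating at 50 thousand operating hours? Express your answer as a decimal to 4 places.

The conditional survival probability is R(50)/R(20) = 14237/82611 = 0.172338.

0.1723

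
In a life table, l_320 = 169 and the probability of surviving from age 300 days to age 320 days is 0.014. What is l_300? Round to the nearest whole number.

12071

l_300 = l_320 / p = 169 / 0.014 = 12071.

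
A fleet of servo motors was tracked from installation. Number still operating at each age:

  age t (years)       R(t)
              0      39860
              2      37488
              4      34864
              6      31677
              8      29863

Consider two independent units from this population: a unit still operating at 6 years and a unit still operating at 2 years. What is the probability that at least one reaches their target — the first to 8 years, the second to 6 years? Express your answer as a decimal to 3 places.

0.991

p₁ = R(8)/R(6) = 29863/31677 = 0.942734; p₂ = R(6)/R(2) = 31677/37488 = 0.844990.
P(at least one) = 1 − (1−p₁)(1−p₂) = 1 − 0.057266 × 0.155010 = 0.991123.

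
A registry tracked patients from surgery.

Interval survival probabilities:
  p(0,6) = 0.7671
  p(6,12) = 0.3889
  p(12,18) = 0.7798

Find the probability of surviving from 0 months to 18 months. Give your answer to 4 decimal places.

0.2326

The overall survival probability is 0.7671 × 0.3889 × 0.7798.
= 0.232634.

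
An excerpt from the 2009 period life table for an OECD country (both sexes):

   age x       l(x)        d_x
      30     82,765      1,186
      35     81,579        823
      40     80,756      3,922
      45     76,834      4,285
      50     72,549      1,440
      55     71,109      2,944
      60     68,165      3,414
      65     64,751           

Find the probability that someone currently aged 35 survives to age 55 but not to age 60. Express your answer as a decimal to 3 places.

0.036

This is the probability of reaching 55 but not 60, conditional on being alive at 35: (l(55) − l(60)) / l(35).
= (71,109 − 68,165) / 81,579 = 2,944 / 81,579 = 0.036088.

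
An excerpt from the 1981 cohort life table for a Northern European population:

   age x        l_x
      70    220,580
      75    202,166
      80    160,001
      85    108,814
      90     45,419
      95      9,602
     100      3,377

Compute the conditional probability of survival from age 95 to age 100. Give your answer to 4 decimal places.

0.3517

We want 5p95 = l_100/l_95.
The conditional survival probability is l_100/l_95 = 3,377/9,602 = 0.351698.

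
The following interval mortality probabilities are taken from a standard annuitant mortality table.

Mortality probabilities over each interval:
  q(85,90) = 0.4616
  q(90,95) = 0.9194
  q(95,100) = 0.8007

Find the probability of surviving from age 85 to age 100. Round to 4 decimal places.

P(survive 85→100) = (1 − 0.4616) × (1 − 0.9194) × (1 − 0.8007).
= 0.5384 × 0.0806 × 0.1993 = 0.008649.

0.0086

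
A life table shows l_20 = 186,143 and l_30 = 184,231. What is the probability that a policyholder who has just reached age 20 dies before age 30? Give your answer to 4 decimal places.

0.0103

P(die before 30 | alive at 20) = 1 − l_30/l_20 = 1 − 184,231/186,143 = (1,912)/186,143 = 0.010272.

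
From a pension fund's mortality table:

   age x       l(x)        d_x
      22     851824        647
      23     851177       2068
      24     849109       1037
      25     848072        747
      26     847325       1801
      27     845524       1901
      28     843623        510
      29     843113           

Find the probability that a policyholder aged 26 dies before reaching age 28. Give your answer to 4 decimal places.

P(die before 28 | alive at 26) = 1 − l(28)/l(26) = 1 − 843623/847325 = (3702)/847325 = 0.004369.

0.0044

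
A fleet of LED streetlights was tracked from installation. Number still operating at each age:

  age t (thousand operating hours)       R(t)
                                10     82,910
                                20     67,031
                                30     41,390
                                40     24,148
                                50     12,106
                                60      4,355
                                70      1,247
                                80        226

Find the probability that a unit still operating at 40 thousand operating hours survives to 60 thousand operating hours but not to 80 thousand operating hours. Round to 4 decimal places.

This is the probability of reaching 60 but not 80, conditional on being operational at 40: (R(60) − R(80)) / R(40).
= (4,355 − 226) / 24,148 = 4,129 / 24,148 = 0.170987.

0.1710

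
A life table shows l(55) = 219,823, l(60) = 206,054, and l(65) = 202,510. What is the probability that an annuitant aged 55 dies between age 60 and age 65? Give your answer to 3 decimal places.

This is the probability of reaching 60 but not 65, conditional on being alive at 55: (l(60) − l(65)) / l(55).
= (206,054 − 202,510) / 219,823 = 3,544 / 219,823 = 0.016122.

0.016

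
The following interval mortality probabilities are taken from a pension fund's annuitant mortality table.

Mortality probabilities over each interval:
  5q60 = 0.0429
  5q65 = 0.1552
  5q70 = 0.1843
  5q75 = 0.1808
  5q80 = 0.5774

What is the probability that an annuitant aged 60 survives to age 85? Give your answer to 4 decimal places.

Chaining the interval survival probabilities: (1 − 0.0429) × (1 − 0.1552) × (1 − 0.1843) × (1 − 0.1808) × (1 − 0.5774).
= 0.9571 × 0.8448 × 0.8157 × 0.8192 × 0.4226 = 0.228329.

0.2283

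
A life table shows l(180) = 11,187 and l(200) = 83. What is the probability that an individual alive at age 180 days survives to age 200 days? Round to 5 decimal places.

0.00742

The conditional survival probability is l(200)/l(180) = 83/11,187 = 0.007419.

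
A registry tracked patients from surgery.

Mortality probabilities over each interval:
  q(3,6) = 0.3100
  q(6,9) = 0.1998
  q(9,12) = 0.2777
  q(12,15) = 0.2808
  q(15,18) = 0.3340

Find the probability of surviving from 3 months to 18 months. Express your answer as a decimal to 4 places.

Chaining the interval survival probabilities: (1 − 0.3100) × (1 − 0.1998) × (1 − 0.2777) × (1 − 0.2808) × (1 − 0.3340).
= 0.6900 × 0.8002 × 0.7223 × 0.7192 × 0.6660 = 0.191025.

0.1910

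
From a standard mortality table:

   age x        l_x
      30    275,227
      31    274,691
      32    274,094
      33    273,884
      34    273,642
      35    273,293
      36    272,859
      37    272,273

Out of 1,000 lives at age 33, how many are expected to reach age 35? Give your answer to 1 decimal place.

997.8

The relevant probability is 273,293/273,884 = 0.997842.
Expected number = 1,000 × 0.997842 = 997.8.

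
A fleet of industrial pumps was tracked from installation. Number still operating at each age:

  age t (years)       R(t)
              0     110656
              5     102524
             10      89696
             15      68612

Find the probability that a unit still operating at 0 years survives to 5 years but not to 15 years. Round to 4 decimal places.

0.3065

This is the probability of reaching 5 but not 15, conditional on being operational at 0: (R(5) − R(15)) / R(0).
= (102524 − 68612) / 110656 = 33912 / 110656 = 0.306463.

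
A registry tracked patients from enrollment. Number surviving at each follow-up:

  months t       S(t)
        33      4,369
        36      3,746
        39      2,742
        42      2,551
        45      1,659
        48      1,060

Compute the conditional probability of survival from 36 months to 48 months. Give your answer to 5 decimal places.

0.28297

The conditional survival probability is S(48)/S(36) = 1,060/3,746 = 0.282968.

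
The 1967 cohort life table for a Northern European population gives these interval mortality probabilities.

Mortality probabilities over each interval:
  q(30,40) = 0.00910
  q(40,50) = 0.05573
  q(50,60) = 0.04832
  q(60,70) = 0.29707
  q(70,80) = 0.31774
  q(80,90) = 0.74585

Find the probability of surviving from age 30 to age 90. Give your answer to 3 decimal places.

Chaining the interval survival probabilities: (1 − 0.00910) × (1 − 0.05573) × (1 − 0.04832) × (1 − 0.29707) × (1 − 0.31774) × (1 − 0.74585).
= 0.99090 × 0.94427 × 0.95168 × 0.70293 × 0.68226 × 0.25415 = 0.108535.

0.109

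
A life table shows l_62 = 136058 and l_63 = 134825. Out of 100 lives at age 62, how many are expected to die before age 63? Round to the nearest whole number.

1

The relevant probability is 1 − 134825/136058 = 0.009062.
Expected number = 100 × 0.009062 = 1.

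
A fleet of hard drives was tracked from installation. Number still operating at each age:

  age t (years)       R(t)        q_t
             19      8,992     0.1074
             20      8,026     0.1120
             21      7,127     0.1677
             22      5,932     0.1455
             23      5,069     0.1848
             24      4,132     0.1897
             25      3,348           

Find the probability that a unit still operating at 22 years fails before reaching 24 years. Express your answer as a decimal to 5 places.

0.30344

P(fail before 24 | operational at 22) = 1 − R(24)/R(22) = 1 − 4,132/5,932 = (1,800)/5,932 = 0.303439.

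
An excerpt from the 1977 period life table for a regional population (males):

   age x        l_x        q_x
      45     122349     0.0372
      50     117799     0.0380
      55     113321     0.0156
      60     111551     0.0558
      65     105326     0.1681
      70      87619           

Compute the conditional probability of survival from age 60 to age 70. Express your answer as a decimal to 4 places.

The conditional survival probability is l_70/l_60 = 87619/111551 = 0.785461.

0.7855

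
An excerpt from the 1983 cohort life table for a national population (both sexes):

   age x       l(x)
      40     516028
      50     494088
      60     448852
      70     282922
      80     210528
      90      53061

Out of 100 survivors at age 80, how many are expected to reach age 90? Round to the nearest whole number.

The relevant probability is 53061/210528 = 0.252038.
Expected number = 100 × 0.252038 = 25.

25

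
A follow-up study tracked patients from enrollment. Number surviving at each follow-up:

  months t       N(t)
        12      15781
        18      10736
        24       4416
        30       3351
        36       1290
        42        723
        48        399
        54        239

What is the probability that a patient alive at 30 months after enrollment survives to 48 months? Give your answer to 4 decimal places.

The conditional survival probability is N(48)/N(30) = 399/3351 = 0.119069.

0.1191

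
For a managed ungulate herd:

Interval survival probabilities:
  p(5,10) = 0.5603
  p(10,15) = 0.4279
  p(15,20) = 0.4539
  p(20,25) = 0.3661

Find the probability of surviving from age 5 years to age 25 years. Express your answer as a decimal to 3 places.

P(survive 5→25) = 0.5603 × 0.4279 × 0.4539 × 0.3661.
= 0.039840.

0.040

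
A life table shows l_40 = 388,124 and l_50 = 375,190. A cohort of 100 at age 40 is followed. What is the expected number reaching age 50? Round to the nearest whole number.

97

The relevant probability is 375,190/388,124 = 0.966676.
Expected number = 100 × 0.966676 = 97.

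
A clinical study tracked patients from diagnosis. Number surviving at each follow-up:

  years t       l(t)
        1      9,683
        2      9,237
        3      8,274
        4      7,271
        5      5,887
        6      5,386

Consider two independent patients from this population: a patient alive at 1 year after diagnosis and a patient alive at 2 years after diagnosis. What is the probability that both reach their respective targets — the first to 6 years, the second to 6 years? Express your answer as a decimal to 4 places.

p₁ = l(6)/l(1) = 5,386/9,683 = 0.556233; p₂ = l(6)/l(2) = 5,386/9,237 = 0.583090.
P(both) = p₁ × p₂ = 0.556233 × 0.583090 = 0.324334.

0.3243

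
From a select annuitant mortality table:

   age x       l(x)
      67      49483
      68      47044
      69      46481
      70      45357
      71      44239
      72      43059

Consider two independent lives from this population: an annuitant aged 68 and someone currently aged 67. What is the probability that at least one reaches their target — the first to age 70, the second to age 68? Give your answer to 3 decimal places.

0.998

p₁ = l(70)/l(68) = 45357/47044 = 0.964140; p₂ = l(68)/l(67) = 47044/49483 = 0.950710.
P(at least one) = 1 − (1−p₁)(1−p₂) = 1 − 0.035860 × 0.049290 = 0.998232.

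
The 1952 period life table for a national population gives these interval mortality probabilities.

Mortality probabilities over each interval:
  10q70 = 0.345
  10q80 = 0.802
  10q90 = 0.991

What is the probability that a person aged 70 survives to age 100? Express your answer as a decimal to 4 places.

Chaining the interval survival probabilities: (1 − 0.345) × (1 − 0.802) × (1 − 0.991).
= 0.655 × 0.198 × 0.009 = 0.001167.

0.0012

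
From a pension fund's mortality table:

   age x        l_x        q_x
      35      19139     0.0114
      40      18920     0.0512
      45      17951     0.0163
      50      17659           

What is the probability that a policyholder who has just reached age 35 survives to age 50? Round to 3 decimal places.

The conditional survival probability is l_50/l_35 = 17659/19139 = 0.922671.

0.923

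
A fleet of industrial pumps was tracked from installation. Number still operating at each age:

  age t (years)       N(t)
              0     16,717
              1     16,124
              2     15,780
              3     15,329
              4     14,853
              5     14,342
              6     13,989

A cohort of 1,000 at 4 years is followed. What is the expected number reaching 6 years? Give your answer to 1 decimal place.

941.8

The relevant probability is 13,989/14,853 = 0.941830.
Expected number = 1,000 × 0.941830 = 941.8.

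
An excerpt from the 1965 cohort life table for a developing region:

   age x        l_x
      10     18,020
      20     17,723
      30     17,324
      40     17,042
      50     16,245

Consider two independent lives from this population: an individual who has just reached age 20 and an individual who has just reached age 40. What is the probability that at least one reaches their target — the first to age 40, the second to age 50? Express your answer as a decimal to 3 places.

p₁ = l_40/l_20 = 17,042/17,723 = 0.961575; p₂ = l_50/l_40 = 16,245/17,042 = 0.953233.
P(at least one) = 1 − (1−p₁)(1−p₂) = 1 − 0.038425 × 0.046767 = 0.998203.

0.998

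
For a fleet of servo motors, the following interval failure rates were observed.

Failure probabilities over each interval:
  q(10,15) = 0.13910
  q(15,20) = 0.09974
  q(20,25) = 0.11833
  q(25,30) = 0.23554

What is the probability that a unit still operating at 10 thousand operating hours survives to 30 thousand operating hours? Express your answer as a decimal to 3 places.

0.522

P(survive 10→30) = (1 − 0.13910) × (1 − 0.09974) × (1 − 0.11833) × (1 − 0.23554).
= 0.86090 × 0.90026 × 0.88167 × 0.76446 = 0.522374.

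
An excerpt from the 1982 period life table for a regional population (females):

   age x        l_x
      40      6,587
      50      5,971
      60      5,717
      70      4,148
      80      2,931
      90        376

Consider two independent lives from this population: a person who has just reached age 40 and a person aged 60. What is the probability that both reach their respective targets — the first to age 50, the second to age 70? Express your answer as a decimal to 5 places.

0.65770

p₁ = l_50/l_40 = 5,971/6,587 = 0.906482; p₂ = l_70/l_60 = 4,148/5,717 = 0.725555.
P(both) = p₁ × p₂ = 0.906482 × 0.725555 = 0.657703.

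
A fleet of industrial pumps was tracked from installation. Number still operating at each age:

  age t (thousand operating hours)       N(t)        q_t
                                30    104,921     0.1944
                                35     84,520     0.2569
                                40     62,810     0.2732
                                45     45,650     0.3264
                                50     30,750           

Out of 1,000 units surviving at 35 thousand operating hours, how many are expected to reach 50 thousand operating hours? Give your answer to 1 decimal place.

The relevant probability is 30,750/84,520 = 0.363819.
Expected number = 1,000 × 0.363819 = 363.8.

363.8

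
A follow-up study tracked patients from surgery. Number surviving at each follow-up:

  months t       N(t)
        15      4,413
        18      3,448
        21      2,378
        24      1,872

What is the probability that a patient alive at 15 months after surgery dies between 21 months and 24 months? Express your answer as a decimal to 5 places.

This is the probability of reaching 21 but not 24, conditional on being alive at 15: (N(21) − N(24)) / N(15).
= (2,378 − 1,872) / 4,413 = 506 / 4,413 = 0.114661.

0.11466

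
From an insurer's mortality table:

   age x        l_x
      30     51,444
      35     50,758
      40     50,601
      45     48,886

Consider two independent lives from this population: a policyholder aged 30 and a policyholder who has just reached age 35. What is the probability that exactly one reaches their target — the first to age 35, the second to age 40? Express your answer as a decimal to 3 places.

p₁ = l_35/l_30 = 50,758/51,444 = 0.986665; p₂ = l_40/l_35 = 50,601/50,758 = 0.996907.
P(exactly one) = p₁(1−p₂) + (1−p₁)p₂ = 0.003052 + 0.013294 = 0.016346.

0.016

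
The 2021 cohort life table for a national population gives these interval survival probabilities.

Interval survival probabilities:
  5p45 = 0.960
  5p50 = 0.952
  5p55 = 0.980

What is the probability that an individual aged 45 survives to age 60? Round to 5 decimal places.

15p45 = 0.960 × 0.952 × 0.980.
= 0.895642.

0.89564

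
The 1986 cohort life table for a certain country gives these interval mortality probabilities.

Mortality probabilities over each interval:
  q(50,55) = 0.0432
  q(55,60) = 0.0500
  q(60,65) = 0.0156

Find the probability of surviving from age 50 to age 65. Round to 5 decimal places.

The overall survival probability is (1 − 0.0432) × (1 − 0.0500) × (1 − 0.0156).
= 0.9568 × 0.9500 × 0.9844 = 0.894780.

0.89478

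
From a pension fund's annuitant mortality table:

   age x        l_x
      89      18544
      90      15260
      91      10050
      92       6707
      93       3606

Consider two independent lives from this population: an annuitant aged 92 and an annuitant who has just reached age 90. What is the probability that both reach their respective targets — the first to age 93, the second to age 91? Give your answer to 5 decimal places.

p₁ = l_93/l_92 = 3606/6707 = 0.537647; p₂ = l_91/l_90 = 10050/15260 = 0.658585.
P(both) = p₁ × p₂ = 0.537647 × 0.658585 = 0.354086.

0.35409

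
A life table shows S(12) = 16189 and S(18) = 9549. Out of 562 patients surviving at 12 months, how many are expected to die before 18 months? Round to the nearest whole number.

The relevant probability is 1 − 9549/16189 = 0.410155.
Expected number = 562 × 0.410155 = 231.

231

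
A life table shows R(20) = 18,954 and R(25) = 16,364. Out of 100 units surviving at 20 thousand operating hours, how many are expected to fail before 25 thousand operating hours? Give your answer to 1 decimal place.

The relevant probability is 1 − 16,364/18,954 = 0.136647.
Expected number = 100 × 0.136647 = 13.7.

13.7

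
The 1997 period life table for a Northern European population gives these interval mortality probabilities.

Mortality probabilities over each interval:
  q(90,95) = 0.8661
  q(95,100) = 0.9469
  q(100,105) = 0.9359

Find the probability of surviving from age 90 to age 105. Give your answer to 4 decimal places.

The overall survival probability is (1 − 0.8661) × (1 − 0.9469) × (1 − 0.9359).
= 0.1339 × 0.0531 × 0.0641 = 0.000456.

0.0005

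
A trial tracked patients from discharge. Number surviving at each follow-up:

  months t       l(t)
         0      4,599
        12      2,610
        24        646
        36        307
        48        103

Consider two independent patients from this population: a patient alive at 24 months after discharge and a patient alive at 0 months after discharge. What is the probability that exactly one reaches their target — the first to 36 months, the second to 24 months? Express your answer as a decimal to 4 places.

p₁ = l(36)/l(24) = 307/646 = 0.475232; p₂ = l(24)/l(0) = 646/4,599 = 0.140465.
P(exactly one) = p₁(1−p₂) + (1−p₁)p₂ = 0.408479 + 0.073712 = 0.482190.

0.4822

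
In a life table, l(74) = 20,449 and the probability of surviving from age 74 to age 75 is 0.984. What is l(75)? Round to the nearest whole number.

20122

l(75) = l(74) × p = 20,449 × 0.984 = 20122.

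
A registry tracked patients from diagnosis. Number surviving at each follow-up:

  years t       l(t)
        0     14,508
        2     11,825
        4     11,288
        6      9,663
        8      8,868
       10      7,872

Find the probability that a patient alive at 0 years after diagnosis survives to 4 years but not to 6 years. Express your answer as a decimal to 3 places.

0.112

This is the probability of reaching 4 but not 6, conditional on being alive at 0: (l(4) − l(6)) / l(0).
= (11,288 − 9,663) / 14,508 = 1,625 / 14,508 = 0.112007.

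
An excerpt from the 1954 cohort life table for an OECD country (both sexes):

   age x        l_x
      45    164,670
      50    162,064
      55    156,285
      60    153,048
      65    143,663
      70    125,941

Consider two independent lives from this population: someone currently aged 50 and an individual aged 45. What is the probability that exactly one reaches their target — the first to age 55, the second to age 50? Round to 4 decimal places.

0.0504

p₁ = l_55/l_50 = 156,285/162,064 = 0.964341; p₂ = l_50/l_45 = 162,064/164,670 = 0.984174.
P(exactly one) = p₁(1−p₂) + (1−p₁)p₂ = 0.015262 + 0.035095 = 0.050356.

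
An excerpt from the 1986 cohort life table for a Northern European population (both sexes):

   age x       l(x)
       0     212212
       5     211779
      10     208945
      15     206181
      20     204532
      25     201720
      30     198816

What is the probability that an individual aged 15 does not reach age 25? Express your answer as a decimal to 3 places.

0.022

P(die before 25 | alive at 15) = 1 − l(25)/l(15) = 1 − 201720/206181 = (4461)/206181 = 0.021636.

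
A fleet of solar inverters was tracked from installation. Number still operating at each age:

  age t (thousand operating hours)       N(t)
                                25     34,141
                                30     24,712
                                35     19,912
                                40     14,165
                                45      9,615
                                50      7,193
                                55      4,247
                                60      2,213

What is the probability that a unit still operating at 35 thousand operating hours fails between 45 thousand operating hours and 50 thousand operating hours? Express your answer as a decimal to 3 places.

0.122

This is the probability of reaching 45 but not 50, conditional on being operational at 35: (N(45) − N(50)) / N(35).
= (9,615 − 7,193) / 19,912 = 2,422 / 19,912 = 0.121635.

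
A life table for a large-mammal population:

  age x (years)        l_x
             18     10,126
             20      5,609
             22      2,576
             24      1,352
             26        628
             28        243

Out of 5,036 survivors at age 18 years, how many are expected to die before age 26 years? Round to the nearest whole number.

The relevant probability is 1 − 628/10,126 = 0.937981.
Expected number = 5,036 × 0.937981 = 4724.

4724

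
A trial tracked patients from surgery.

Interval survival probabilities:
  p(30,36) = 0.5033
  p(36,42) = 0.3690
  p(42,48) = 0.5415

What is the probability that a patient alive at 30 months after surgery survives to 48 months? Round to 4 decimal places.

0.1006

Survival from 30 to 48 is the product of surviving each interval: 0.5033 × 0.3690 × 0.5415.
= 0.100566.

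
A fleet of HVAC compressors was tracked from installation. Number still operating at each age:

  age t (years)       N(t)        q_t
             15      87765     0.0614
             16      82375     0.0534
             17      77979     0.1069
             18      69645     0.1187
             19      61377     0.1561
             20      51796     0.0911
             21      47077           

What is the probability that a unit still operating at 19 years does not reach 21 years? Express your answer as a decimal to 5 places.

0.23299

P(fail before 21 | operational at 19) = 1 − N(21)/N(19) = 1 − 47077/61377 = (14300)/61377 = 0.232986.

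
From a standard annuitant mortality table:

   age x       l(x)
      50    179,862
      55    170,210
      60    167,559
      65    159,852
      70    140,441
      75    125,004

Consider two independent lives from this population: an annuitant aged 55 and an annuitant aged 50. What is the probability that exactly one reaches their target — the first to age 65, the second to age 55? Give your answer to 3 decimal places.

p₁ = l(65)/l(55) = 159,852/170,210 = 0.939146; p₂ = l(55)/l(50) = 170,210/179,862 = 0.946337.
P(exactly one) = p₁(1−p₂) + (1−p₁)p₂ = 0.050397 + 0.057588 = 0.107986.

0.108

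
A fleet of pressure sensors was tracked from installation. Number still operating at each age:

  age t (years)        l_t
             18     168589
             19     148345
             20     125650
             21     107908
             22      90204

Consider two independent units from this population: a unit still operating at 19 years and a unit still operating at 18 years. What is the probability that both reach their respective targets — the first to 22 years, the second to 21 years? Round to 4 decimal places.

0.3892

p₁ = l_22/l_19 = 90204/148345 = 0.608069; p₂ = l_21/l_18 = 107908/168589 = 0.640065.
P(both) = p₁ × p₂ = 0.608069 × 0.640065 = 0.389204.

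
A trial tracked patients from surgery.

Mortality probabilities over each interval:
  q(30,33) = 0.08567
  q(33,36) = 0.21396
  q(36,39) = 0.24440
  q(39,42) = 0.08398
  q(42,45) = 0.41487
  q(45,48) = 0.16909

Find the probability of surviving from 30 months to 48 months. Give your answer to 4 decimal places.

0.2419

Chaining the interval survival probabilities: (1 − 0.08567) × (1 − 0.21396) × (1 − 0.24440) × (1 − 0.08398) × (1 − 0.41487) × (1 − 0.16909).
= 0.91433 × 0.78604 × 0.75560 × 0.91602 × 0.58513 × 0.83091 = 0.241853.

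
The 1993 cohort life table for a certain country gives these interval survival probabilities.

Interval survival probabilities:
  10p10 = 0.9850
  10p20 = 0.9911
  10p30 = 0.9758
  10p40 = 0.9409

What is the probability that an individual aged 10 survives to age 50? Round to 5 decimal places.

Chaining the interval survival probabilities: 0.9850 × 0.9911 × 0.9758 × 0.9409.
= 0.896309.

0.89631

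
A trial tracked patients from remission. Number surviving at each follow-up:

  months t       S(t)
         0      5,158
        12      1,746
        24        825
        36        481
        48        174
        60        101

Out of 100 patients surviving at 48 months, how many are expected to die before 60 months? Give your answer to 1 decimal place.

42.0

The relevant probability is 1 − 101/174 = 0.419540.
Expected number = 100 × 0.419540 = 42.0.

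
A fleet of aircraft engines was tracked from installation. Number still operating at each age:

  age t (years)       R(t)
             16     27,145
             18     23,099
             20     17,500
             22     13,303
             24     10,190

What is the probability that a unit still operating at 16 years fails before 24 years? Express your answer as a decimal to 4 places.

P(fail before 24 | operational at 16) = 1 − R(24)/R(16) = 1 − 10,190/27,145 = (16,955)/27,145 = 0.624609.

0.6246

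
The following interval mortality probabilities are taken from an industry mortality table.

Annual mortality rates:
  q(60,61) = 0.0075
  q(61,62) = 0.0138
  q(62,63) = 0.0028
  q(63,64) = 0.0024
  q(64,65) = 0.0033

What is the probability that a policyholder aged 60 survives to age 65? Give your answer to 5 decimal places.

Survival from 60 to 65 is the product of surviving each interval: (1 − 0.0075) × (1 − 0.0138) × (1 − 0.0028) × (1 − 0.0024) × (1 − 0.0033).
= 0.9925 × 0.9862 × 0.9972 × 0.9976 × 0.9967 = 0.970507.

0.97051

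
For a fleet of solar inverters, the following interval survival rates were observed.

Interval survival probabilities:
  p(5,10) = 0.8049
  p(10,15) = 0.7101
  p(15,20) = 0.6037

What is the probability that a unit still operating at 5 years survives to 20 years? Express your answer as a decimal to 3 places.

Chaining the interval survival probabilities: 0.8049 × 0.7101 × 0.6037.
= 0.345050.

0.345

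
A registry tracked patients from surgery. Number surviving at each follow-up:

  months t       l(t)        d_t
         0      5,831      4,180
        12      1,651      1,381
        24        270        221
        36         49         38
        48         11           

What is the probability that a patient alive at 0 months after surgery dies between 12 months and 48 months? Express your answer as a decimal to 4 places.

0.2813

This is the probability of reaching 12 but not 48, conditional on being alive at 0: (l(12) − l(48)) / l(0).
= (1,651 − 11) / 5,831 = 1,640 / 5,831 = 0.281255.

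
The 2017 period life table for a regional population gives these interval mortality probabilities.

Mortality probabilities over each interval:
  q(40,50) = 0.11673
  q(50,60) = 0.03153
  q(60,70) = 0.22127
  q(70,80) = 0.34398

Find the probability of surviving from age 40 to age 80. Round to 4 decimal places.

Chaining the interval survival probabilities: (1 − 0.11673) × (1 − 0.03153) × (1 − 0.22127) × (1 − 0.34398).
= 0.88327 × 0.96847 × 0.77873 × 0.65602 = 0.437002.

0.4370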